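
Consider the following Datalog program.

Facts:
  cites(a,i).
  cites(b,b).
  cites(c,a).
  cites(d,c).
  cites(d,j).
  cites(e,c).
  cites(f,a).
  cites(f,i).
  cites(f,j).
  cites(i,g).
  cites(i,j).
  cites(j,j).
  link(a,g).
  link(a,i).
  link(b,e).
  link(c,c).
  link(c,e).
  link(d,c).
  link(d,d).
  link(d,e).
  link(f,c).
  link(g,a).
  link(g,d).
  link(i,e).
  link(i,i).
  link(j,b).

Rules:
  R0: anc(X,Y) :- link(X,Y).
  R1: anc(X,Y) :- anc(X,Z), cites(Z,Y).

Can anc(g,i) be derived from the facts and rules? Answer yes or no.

yes

round 1: derive anc(a,g) via R0 from link(a,g)
round 1: derive anc(a,i) via R0 from link(a,i)
round 1: derive anc(b,e) via R0 from link(b,e)
round 1: derive anc(c,c) via R0 from link(c,c)
round 1: derive anc(c,e) via R0 from link(c,e)
round 1: derive anc(d,c) via R0 from link(d,c)
round 1: derive anc(d,d) via R0 from link(d,d)
round 1: derive anc(d,e) via R0 from link(d,e)
round 1: derive anc(f,c) via R0 from link(f,c)
round 1: derive anc(g,a) via R0 from link(g,a)
round 1: derive anc(g,d) via R0 from link(g,d)
round 1: derive anc(i,e) via R0 from link(i,e)
round 1: derive anc(i,i) via R0 from link(i,i)
round 1: derive anc(j,b) via R0 from link(j,b)
round 2: derive anc(a,j) via R1 from anc(a,i), cites(i,j)
round 2: derive anc(b,c) via R1 from anc(b,e), cites(e,c)
round 2: derive anc(c,a) via R1 from anc(c,c), cites(c,a)
round 2: derive anc(d,a) via R1 from anc(d,c), cites(c,a)
round 2: derive anc(d,j) via R1 from anc(d,d), cites(d,j)
round 2: derive anc(f,a) via R1 from anc(f,c), cites(c,a)
round 2: derive anc(g,c) via R1 from anc(g,d), cites(d,c)
round 2: derive anc(g,i) via R1 from anc(g,a), cites(a,i)
round 2: derive anc(g,j) via R1 from anc(g,d), cites(d,j)
round 2: derive anc(i,c) via R1 from anc(i,e), cites(e,c)
round 2: derive anc(i,g) via R1 from anc(i,i), cites(i,g)
round 2: derive anc(i,j) via R1 from anc(i,i), cites(i,j)
round 3: derive anc(b,a) via R1 from anc(b,c), cites(c,a)
round 3: derive anc(c,i) via R1 from anc(c,a), cites(a,i)
round 3: derive anc(d,i) via R1 from anc(d,a), cites(a,i)
round 3: derive anc(f,i) via R1 from anc(f,a), cites(a,i)
round 3: derive anc(g,g) via R1 from anc(g,i), cites(i,g)
round 3: derive anc(i,a) via R1 from anc(i,c), cites(c,a)
round 4: derive anc(b,i) via R1 from anc(b,a), cites(a,i)
round 4: derive anc(c,g) via R1 from anc(c,i), cites(i,g)
round 4: derive anc(c,j) via R1 from anc(c,i), cites(i,j)
round 4: derive anc(d,g) via R1 from anc(d,i), cites(i,g)
round 4: derive anc(f,g) via R1 from anc(f,i), cites(i,g)
round 4: derive anc(f,j) via R1 from anc(f,i), cites(i,j)
round 5: derive anc(b,g) via R1 from anc(b,i), cites(i,g)
round 5: derive anc(b,j) via R1 from anc(b,i), cites(i,j)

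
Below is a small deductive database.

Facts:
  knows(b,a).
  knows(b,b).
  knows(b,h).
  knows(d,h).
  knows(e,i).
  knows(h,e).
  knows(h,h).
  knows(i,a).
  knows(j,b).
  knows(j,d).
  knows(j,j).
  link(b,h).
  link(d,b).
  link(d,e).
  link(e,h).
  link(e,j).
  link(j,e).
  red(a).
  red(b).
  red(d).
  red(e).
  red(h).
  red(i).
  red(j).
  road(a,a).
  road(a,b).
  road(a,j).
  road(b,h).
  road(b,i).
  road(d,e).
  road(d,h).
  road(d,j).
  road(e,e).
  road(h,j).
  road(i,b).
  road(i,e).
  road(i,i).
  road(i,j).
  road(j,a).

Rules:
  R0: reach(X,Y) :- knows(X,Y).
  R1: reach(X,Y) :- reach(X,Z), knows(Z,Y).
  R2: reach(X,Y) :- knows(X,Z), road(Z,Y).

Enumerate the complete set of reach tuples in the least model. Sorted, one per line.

reach(b,a)
reach(b,b)
reach(b,d)
reach(b,e)
reach(b,h)
reach(b,i)
reach(b,j)
reach(d,a)
reach(d,b)
reach(d,d)
reach(d,e)
reach(d,h)
reach(d,i)
reach(d,j)
reach(e,a)
reach(e,b)
reach(e,d)
reach(e,e)
reach(e,h)
reach(e,i)
reach(e,j)
reach(h,a)
reach(h,b)
reach(h,d)
reach(h,e)
reach(h,h)
reach(h,i)
reach(h,j)
reach(i,a)
reach(i,b)
reach(i,d)
reach(i,e)
reach(i,h)
reach(i,i)
reach(i,j)
reach(j,a)
reach(j,b)
reach(j,d)
reach(j,e)
reach(j,h)
reach(j,i)
reach(j,j)

round 1: derive reach(b,a) via R0 from knows(b,a)
round 1: derive reach(b,b) via R0 from knows(b,b)
round 1: derive reach(b,h) via R0 from knows(b,h)
round 1: derive reach(d,h) via R0 from knows(d,h)
round 1: derive reach(e,i) via R0 from knows(e,i)
round 1: derive reach(h,e) via R0 from knows(h,e)
round 1: derive reach(h,h) via R0 from knows(h,h)
round 1: derive reach(i,a) via R0 from knows(i,a)
round 1: derive reach(j,b) via R0 from knows(j,b)
round 1: derive reach(j,d) via R0 from knows(j,d)
round 1: derive reach(j,j) via R0 from knows(j,j)
round 1: derive reach(b,i) via R2 from knows(b,b), road(b,i)
round 1: derive reach(b,j) via R2 from knows(b,a), road(a,j)
round 1: derive reach(d,j) via R2 from knows(d,h), road(h,j)
round 1: derive reach(e,b) via R2 from knows(e,i), road(i,b)
round 1: derive reach(e,e) via R2 from knows(e,i), road(i,e)
round 1: derive reach(e,j) via R2 from knows(e,i), road(i,j)
round 1: derive reach(h,j) via R2 from knows(h,h), road(h,j)
round 1: derive reach(i,b) via R2 from knows(i,a), road(a,b)
round 1: derive reach(i,j) via R2 from knows(i,a), road(a,j)
round 1: derive reach(j,a) via R2 from knows(j,j), road(j,a)
round 1: derive reach(j,e) via R2 from knows(j,d), road(d,e)
round 1: derive reach(j,h) via R2 from knows(j,b), road(b,h)
round 1: derive reach(j,i) via R2 from knows(j,b), road(b,i)
round 2: derive reach(b,d) via R1 from reach(b,j), knows(j,d)
round 2: derive reach(b,e) via R1 from reach(b,h), knows(h,e)
round 2: derive reach(d,b) via R1 from reach(d,j), knows(j,b)
round 2: derive reach(d,d) via R1 from reach(d,j), knows(j,d)
round 2: derive reach(d,e) via R1 from reach(d,h), knows(h,e)
round 2: derive reach(e,a) via R1 from reach(e,b), knows(b,a)
round 2: derive reach(e,d) via R1 from reach(e,j), knows(j,d)
round 2: derive reach(e,h) via R1 from reach(e,b), knows(b,h)
round 2: derive reach(h,b) via R1 from reach(h,j), knows(j,b)
round 2: derive reach(h,d) via R1 from reach(h,j), knows(j,d)
round 2: derive reach(h,i) via R1 from reach(h,e), knows(e,i)
round 2: derive reach(i,d) via R1 from reach(i,j), knows(j,d)
round 2: derive reach(i,h) via R1 from reach(i,b), knows(b,h)
round 3: derive reach(d,a) via R1 from reach(d,b), knows(b,a)
round 3: derive reach(d,i) via R1 from reach(d,e), knows(e,i)
round 3: derive reach(h,a) via R1 from reach(h,b), knows(b,a)
round 3: derive reach(i,e) via R1 from reach(i,h), knows(h,e)
round 4: derive reach(i,i) via R1 from reach(i,e), knows(e,i)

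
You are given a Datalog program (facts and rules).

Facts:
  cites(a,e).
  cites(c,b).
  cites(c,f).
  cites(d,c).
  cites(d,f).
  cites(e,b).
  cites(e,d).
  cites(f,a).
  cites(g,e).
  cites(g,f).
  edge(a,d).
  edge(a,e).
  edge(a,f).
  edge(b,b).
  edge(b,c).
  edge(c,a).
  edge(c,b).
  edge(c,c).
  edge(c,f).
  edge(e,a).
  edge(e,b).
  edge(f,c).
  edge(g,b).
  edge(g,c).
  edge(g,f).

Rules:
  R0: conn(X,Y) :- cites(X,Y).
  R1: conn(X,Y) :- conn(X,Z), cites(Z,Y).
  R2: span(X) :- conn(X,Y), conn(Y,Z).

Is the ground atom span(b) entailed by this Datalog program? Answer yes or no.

no

round 1: derive conn(a,e) via R0 from cites(a,e)
round 1: derive conn(c,b) via R0 from cites(c,b)
round 1: derive conn(c,f) via R0 from cites(c,f)
round 1: derive conn(d,c) via R0 from cites(d,c)
round 1: derive conn(d,f) via R0 from cites(d,f)
round 1: derive conn(e,b) via R0 from cites(e,b)
round 1: derive conn(e,d) via R0 from cites(e,d)
round 1: derive conn(f,a) via R0 from cites(f,a)
round 1: derive conn(g,e) via R0 from cites(g,e)
round 1: derive conn(g,f) via R0 from cites(g,f)
round 2: derive conn(a,b) via R1 from conn(a,e), cites(e,b)
round 2: derive conn(a,d) via R1 from conn(a,e), cites(e,d)
round 2: derive conn(c,a) via R1 from conn(c,f), cites(f,a)
round 2: derive conn(d,a) via R1 from conn(d,f), cites(f,a)
round 2: derive conn(d,b) via R1 from conn(d,c), cites(c,b)
round 2: derive conn(e,c) via R1 from conn(e,d), cites(d,c)
round 2: derive conn(e,f) via R1 from conn(e,d), cites(d,f)
round 2: derive conn(f,e) via R1 from conn(f,a), cites(a,e)
round 2: derive conn(g,a) via R1 from conn(g,f), cites(f,a)
round 2: derive conn(g,b) via R1 from conn(g,e), cites(e,b)
round 2: derive conn(g,d) via R1 from conn(g,e), cites(e,d)
round 2: derive span(a) via R2 from conn(a,e), conn(e,b)
round 2: derive span(c) via R2 from conn(c,f), conn(f,a)
round 2: derive span(d) via R2 from conn(d,c), conn(c,b)
round 2: derive span(e) via R2 from conn(e,d), conn(d,c)
round 2: derive span(f) via R2 from conn(f,a), conn(a,e)
round 2: derive span(g) via R2 from conn(g,e), conn(e,b)
round 3: derive conn(a,c) via R1 from conn(a,d), cites(d,c)
round 3: derive conn(a,f) via R1 from conn(a,d), cites(d,f)
round 3: derive conn(c,e) via R1 from conn(c,a), cites(a,e)
round 3: derive conn(d,e) via R1 from conn(d,a), cites(a,e)
round 3: derive conn(e,a) via R1 from conn(e,f), cites(f,a)
round 3: derive conn(f,b) via R1 from conn(f,e), cites(e,b)
round 3: derive conn(f,d) via R1 from conn(f,e), cites(e,d)
round 3: derive conn(g,c) via R1 from conn(g,d), cites(d,c)
round 4: derive conn(a,a) via R1 from conn(a,f), cites(f,a)
round 4: derive conn(c,d) via R1 from conn(c,e), cites(e,d)
round 4: derive conn(d,d) via R1 from conn(d,e), cites(e,d)
round 4: derive conn(e,e) via R1 from conn(e,a), cites(a,e)
round 4: derive conn(f,c) via R1 from conn(f,d), cites(d,c)
round 4: derive conn(f,f) via R1 from conn(f,d), cites(d,f)
round 5: derive conn(c,c) via R1 from conn(c,d), cites(d,c)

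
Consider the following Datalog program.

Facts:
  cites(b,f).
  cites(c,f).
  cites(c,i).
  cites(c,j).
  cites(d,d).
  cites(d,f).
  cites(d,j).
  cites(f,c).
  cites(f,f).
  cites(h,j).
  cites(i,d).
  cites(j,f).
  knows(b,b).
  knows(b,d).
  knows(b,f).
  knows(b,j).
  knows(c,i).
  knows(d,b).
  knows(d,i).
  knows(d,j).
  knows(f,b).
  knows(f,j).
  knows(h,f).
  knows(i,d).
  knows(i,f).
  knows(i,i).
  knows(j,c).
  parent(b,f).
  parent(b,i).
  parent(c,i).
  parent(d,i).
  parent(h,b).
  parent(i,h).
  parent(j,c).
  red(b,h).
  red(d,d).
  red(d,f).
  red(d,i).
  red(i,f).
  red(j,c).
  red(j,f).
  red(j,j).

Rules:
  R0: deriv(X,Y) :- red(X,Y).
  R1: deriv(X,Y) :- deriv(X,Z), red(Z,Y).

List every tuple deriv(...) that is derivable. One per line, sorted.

deriv(b,h)
deriv(d,d)
deriv(d,f)
deriv(d,i)
deriv(i,f)
deriv(j,c)
deriv(j,f)
deriv(j,j)

round 1: derive deriv(b,h) via R0 from red(b,h)
round 1: derive deriv(d,d) via R0 from red(d,d)
round 1: derive deriv(d,f) via R0 from red(d,f)
round 1: derive deriv(d,i) via R0 from red(d,i)
round 1: derive deriv(i,f) via R0 from red(i,f)
round 1: derive deriv(j,c) via R0 from red(j,c)
round 1: derive deriv(j,f) via R0 from red(j,f)
round 1: derive deriv(j,j) via R0 from red(j,j)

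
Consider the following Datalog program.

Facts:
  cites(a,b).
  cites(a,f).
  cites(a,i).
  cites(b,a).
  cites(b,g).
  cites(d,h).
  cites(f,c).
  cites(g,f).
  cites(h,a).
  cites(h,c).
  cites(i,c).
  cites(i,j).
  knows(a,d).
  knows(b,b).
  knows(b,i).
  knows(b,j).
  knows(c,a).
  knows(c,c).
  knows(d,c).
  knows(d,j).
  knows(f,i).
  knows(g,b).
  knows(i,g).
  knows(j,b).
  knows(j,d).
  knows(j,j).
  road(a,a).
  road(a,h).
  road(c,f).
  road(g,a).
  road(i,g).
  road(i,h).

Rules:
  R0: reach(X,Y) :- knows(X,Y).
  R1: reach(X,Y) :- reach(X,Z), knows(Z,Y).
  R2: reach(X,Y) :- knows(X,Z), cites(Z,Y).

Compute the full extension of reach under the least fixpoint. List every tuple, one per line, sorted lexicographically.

reach(a,a)
reach(a,b)
reach(a,c)
reach(a,d)
reach(a,g)
reach(a,h)
reach(a,i)
reach(a,j)
reach(b,a)
reach(b,b)
reach(b,c)
reach(b,d)
reach(b,g)
reach(b,i)
reach(b,j)
reach(c,a)
reach(c,b)
reach(c,c)
reach(c,d)
reach(c,f)
reach(c,g)
reach(c,i)
reach(c,j)
reach(d,a)
reach(d,b)
reach(d,c)
reach(d,d)
reach(d,g)
reach(d,i)
reach(d,j)
reach(f,a)
reach(f,b)
reach(f,c)
reach(f,d)
reach(f,g)
reach(f,i)
reach(f,j)
reach(g,a)
reach(g,b)
reach(g,c)
reach(g,d)
reach(g,g)
reach(g,i)
reach(g,j)
reach(i,a)
reach(i,b)
reach(i,c)
reach(i,d)
reach(i,f)
reach(i,g)
reach(i,i)
reach(i,j)
reach(j,a)
reach(j,b)
reach(j,c)
reach(j,d)
reach(j,g)
reach(j,h)
reach(j,i)
reach(j,j)

round 1: derive reach(a,d) via R0 from knows(a,d)
round 1: derive reach(b,b) via R0 from knows(b,b)
round 1: derive reach(b,i) via R0 from knows(b,i)
round 1: derive reach(b,j) via R0 from knows(b,j)
round 1: derive reach(c,a) via R0 from knows(c,a)
round 1: derive reach(c,c) via R0 from knows(c,c)
round 1: derive reach(d,c) via R0 from knows(d,c)
round 1: derive reach(d,j) via R0 from knows(d,j)
round 1: derive reach(f,i) via R0 from knows(f,i)
round 1: derive reach(g,b) via R0 from knows(g,b)
round 1: derive reach(i,g) via R0 from knows(i,g)
round 1: derive reach(j,b) via R0 from knows(j,b)
round 1: derive reach(j,d) via R0 from knows(j,d)
round 1: derive reach(j,j) via R0 from knows(j,j)
round 1: derive reach(a,h) via R2 from knows(a,d), cites(d,h)
round 1: derive reach(b,a) via R2 from knows(b,b), cites(b,a)
round 1: derive reach(b,c) via R2 from knows(b,i), cites(i,c)
round 1: derive reach(b,g) via R2 from knows(b,b), cites(b,g)
round 1: derive reach(c,b) via R2 from knows(c,a), cites(a,b)
round 1: derive reach(c,f) via R2 from knows(c,a), cites(a,f)
round 1: derive reach(c,i) via R2 from knows(c,a), cites(a,i)
round 1: derive reach(f,c) via R2 from knows(f,i), cites(i,c)
round 1: derive reach(f,j) via R2 from knows(f,i), cites(i,j)
round 1: derive reach(g,a) via R2 from knows(g,b), cites(b,a)
round 1: derive reach(g,g) via R2 from knows(g,b), cites(b,g)
round 1: derive reach(i,f) via R2 from knows(i,g), cites(g,f)
round 1: derive reach(j,a) via R2 from knows(j,b), cites(b,a)
round 1: derive reach(j,g) via R2 from knows(j,b), cites(b,g)
round 1: derive reach(j,h) via R2 from knows(j,d), cites(d,h)
round 2: derive reach(a,c) via R1 from reach(a,d), knows(d,c)
round 2: derive reach(a,j) via R1 from reach(a,d), knows(d,j)
round 2: derive reach(b,d) via R1 from reach(b,a), knows(a,d)
round 2: derive reach(c,d) via R1 from reach(c,a), knows(a,d)
round 2: derive reach(c,g) via R1 from reach(c,i), knows(i,g)
round 2: derive reach(c,j) via R1 from reach(c,b), knows(b,j)
round 2: derive reach(d,a) via R1 from reach(d,c), knows(c,a)
round 2: derive reach(d,b) via R1 from reach(d,j), knows(j,b)
round 2: derive reach(d,d) via R1 from reach(d,j), knows(j,d)
round 2: derive reach(f,a) via R1 from reach(f,c), knows(c,a)
round 2: derive reach(f,b) via R1 from reach(f,j), knows(j,b)
round 2: derive reach(f,d) via R1 from reach(f,j), knows(j,d)
round 2: derive reach(f,g) via R1 from reach(f,i), knows(i,g)
round 2: derive reach(g,d) via R1 from reach(g,a), knows(a,d)
round 2: derive reach(g,i) via R1 from reach(g,b), knows(b,i)
round 2: derive reach(g,j) via R1 from reach(g,b), knows(b,j)
round 2: derive reach(i,b) via R1 from reach(i,g), knows(g,b)
round 2: derive reach(i,i) via R1 from reach(i,f), knows(f,i)
round 2: derive reach(j,c) via R1 from reach(j,d), knows(d,c)
round 2: derive reach(j,i) via R1 from reach(j,b), knows(b,i)
round 3: derive reach(a,a) via R1 from reach(a,c), knows(c,a)
round 3: derive reach(a,b) via R1 from reach(a,j), knows(j,b)
round 3: derive reach(d,i) via R1 from reach(d,b), knows(b,i)
round 3: derive reach(g,c) via R1 from reach(g,d), knows(d,c)
round 3: derive reach(i,j) via R1 from reach(i,b), knows(b,j)
round 4: derive reach(a,i) via R1 from reach(a,b), knows(b,i)
round 4: derive reach(d,g) via R1 from reach(d,i), knows(i,g)
round 4: derive reach(i,d) via R1 from reach(i,j), knows(j,d)
round 5: derive reach(a,g) via R1 from reach(a,i), knows(i,g)
round 5: derive reach(i,c) via R1 from reach(i,d), knows(d,c)
round 6: derive reach(i,a) via R1 from reach(i,c), knows(c,a)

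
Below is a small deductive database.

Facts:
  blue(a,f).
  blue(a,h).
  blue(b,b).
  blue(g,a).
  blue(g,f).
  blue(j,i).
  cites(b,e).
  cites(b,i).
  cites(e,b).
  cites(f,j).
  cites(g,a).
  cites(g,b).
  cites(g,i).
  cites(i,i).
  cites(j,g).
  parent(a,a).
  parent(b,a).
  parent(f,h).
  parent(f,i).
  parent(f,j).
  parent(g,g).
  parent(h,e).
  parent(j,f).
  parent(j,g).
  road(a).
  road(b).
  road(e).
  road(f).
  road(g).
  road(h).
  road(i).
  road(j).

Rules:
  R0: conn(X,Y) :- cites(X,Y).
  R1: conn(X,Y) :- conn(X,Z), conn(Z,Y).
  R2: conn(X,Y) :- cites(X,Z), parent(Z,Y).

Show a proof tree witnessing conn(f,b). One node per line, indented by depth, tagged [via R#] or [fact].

round 1: derive conn(b,e) via R0 from cites(b,e)
round 1: derive conn(b,i) via R0 from cites(b,i)
round 1: derive conn(e,b) via R0 from cites(e,b)
round 1: derive conn(f,j) via R0 from cites(f,j)
round 1: derive conn(g,a) via R0 from cites(g,a)
round 1: derive conn(g,b) via R0 from cites(g,b)
round 1: derive conn(g,i) via R0 from cites(g,i)
round 1: derive conn(i,i) via R0 from cites(i,i)
round 1: derive conn(j,g) via R0 from cites(j,g)
round 1: derive conn(e,a) via R2 from cites(e,b), parent(b,a)
round 1: derive conn(f,f) via R2 from cites(f,j), parent(j,f)
round 1: derive conn(f,g) via R2 from cites(f,j), parent(j,g)
round 2: derive conn(b,a) via R1 from conn(b,e), conn(e,a)
round 2: derive conn(b,b) via R1 from conn(b,e), conn(e,b)
round 2: derive conn(e,e) via R1 from conn(e,b), conn(b,e)
round 2: derive conn(e,i) via R1 from conn(e,b), conn(b,i)
round 2: derive conn(f,a) via R1 from conn(f,g), conn(g,a)
round 2: derive conn(f,b) via R1 from conn(f,g), conn(g,b)
round 2: derive conn(f,i) via R1 from conn(f,g), conn(g,i)
round 2: derive conn(g,e) via R1 from conn(g,b), conn(b,e)
round 2: derive conn(j,a) via R1 from conn(j,g), conn(g,a)
round 2: derive conn(j,b) via R1 from conn(j,g), conn(g,b)
round 2: derive conn(j,i) via R1 from conn(j,g), conn(g,i)
round 3: derive conn(f,e) via R1 from conn(f,b), conn(b,e)
round 3: derive conn(j,e) via R1 from conn(j,b), conn(b,e)

conn(f,b)  [via R1]
  conn(f,g)  [via R2]
    cites(f,j)  [fact]
    parent(j,g)  [fact]
  conn(g,b)  [via R0]
    cites(g,b)  [fact]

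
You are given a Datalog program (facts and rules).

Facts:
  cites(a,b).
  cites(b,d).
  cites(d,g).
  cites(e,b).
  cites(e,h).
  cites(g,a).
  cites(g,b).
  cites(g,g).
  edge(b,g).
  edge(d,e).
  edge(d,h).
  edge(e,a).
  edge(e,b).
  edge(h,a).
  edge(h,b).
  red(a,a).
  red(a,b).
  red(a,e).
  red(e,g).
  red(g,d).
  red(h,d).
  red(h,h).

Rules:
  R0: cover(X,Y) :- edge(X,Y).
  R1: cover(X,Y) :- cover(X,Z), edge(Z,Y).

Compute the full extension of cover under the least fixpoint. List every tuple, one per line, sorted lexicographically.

cover(b,g)
cover(d,a)
cover(d,b)
cover(d,e)
cover(d,g)
cover(d,h)
cover(e,a)
cover(e,b)
cover(e,g)
cover(h,a)
cover(h,b)
cover(h,g)

round 1: derive cover(b,g) via R0 from edge(b,g)
round 1: derive cover(d,e) via R0 from edge(d,e)
round 1: derive cover(d,h) via R0 from edge(d,h)
round 1: derive cover(e,a) via R0 from edge(e,a)
round 1: derive cover(e,b) via R0 from edge(e,b)
round 1: derive cover(h,a) via R0 from edge(h,a)
round 1: derive cover(h,b) via R0 from edge(h,b)
round 2: derive cover(d,a) via R1 from cover(d,e), edge(e,a)
round 2: derive cover(d,b) via R1 from cover(d,e), edge(e,b)
round 2: derive cover(e,g) via R1 from cover(e,b), edge(b,g)
round 2: derive cover(h,g) via R1 from cover(h,b), edge(b,g)
round 3: derive cover(d,g) via R1 from cover(d,b), edge(b,g)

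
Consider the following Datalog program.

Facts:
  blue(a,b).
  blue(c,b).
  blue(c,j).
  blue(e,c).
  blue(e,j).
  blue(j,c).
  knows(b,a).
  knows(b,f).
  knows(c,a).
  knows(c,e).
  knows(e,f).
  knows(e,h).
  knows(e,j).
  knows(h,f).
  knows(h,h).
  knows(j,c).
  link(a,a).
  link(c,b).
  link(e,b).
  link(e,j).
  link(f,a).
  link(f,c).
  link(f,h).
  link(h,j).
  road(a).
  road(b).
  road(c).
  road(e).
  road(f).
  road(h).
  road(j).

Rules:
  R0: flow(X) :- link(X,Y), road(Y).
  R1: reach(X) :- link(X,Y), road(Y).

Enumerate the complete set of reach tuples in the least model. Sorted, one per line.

round 1: derive reach(a) via R1 from link(a,a), road(a)
round 1: derive reach(c) via R1 from link(c,b), road(b)
round 1: derive reach(e) via R1 from link(e,b), road(b)
round 1: derive reach(f) via R1 from link(f,a), road(a)
round 1: derive reach(h) via R1 from link(h,j), road(j)

reach(a)
reach(c)
reach(e)
reach(f)
reach(h)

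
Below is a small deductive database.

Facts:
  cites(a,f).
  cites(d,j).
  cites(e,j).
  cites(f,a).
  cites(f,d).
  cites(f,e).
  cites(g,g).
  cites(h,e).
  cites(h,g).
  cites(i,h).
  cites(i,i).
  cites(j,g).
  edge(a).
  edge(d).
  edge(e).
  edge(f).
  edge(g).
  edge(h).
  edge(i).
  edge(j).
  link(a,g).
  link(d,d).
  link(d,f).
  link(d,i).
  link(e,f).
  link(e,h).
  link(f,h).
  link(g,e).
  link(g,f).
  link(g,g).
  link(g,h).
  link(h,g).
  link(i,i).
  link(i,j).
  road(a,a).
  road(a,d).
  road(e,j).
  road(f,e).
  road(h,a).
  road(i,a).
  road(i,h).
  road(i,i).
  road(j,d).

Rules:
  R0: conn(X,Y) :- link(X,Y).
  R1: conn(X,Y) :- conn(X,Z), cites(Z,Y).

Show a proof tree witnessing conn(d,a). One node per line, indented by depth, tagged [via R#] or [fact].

round 1: derive conn(a,g) via R0 from link(a,g)
round 1: derive conn(d,d) via R0 from link(d,d)
round 1: derive conn(d,f) via R0 from link(d,f)
round 1: derive conn(d,i) via R0 from link(d,i)
round 1: derive conn(e,f) via R0 from link(e,f)
round 1: derive conn(e,h) via R0 from link(e,h)
round 1: derive conn(f,h) via R0 from link(f,h)
round 1: derive conn(g,e) via R0 from link(g,e)
round 1: derive conn(g,f) via R0 from link(g,f)
round 1: derive conn(g,g) via R0 from link(g,g)
round 1: derive conn(g,h) via R0 from link(g,h)
round 1: derive conn(h,g) via R0 from link(h,g)
round 1: derive conn(i,i) via R0 from link(i,i)
round 1: derive conn(i,j) via R0 from link(i,j)
round 2: derive conn(d,a) via R1 from conn(d,f), cites(f,a)
round 2: derive conn(d,e) via R1 from conn(d,f), cites(f,e)
round 2: derive conn(d,h) via R1 from conn(d,i), cites(i,h)
round 2: derive conn(d,j) via R1 from conn(d,d), cites(d,j)
round 2: derive conn(e,a) via R1 from conn(e,f), cites(f,a)
round 2: derive conn(e,d) via R1 from conn(e,f), cites(f,d)
round 2: derive conn(e,e) via R1 from conn(e,f), cites(f,e)
round 2: derive conn(e,g) via R1 from conn(e,h), cites(h,g)
round 2: derive conn(f,e) via R1 from conn(f,h), cites(h,e)
round 2: derive conn(f,g) via R1 from conn(f,h), cites(h,g)
round 2: derive conn(g,a) via R1 from conn(g,f), cites(f,a)
round 2: derive conn(g,d) via R1 from conn(g,f), cites(f,d)
round 2: derive conn(g,j) via R1 from conn(g,e), cites(e,j)
round 2: derive conn(i,g) via R1 from conn(i,j), cites(j,g)
round 2: derive conn(i,h) via R1 from conn(i,i), cites(i,h)
round 3: derive conn(d,g) via R1 from conn(d,h), cites(h,g)
round 3: derive conn(e,j) via R1 from conn(e,d), cites(d,j)
round 3: derive conn(f,j) via R1 from conn(f,e), cites(e,j)
round 3: derive conn(i,e) via R1 from conn(i,h), cites(h,e)

conn(d,a)  [via R1]
  conn(d,f)  [via R0]
    link(d,f)  [fact]
  cites(f,a)  [fact]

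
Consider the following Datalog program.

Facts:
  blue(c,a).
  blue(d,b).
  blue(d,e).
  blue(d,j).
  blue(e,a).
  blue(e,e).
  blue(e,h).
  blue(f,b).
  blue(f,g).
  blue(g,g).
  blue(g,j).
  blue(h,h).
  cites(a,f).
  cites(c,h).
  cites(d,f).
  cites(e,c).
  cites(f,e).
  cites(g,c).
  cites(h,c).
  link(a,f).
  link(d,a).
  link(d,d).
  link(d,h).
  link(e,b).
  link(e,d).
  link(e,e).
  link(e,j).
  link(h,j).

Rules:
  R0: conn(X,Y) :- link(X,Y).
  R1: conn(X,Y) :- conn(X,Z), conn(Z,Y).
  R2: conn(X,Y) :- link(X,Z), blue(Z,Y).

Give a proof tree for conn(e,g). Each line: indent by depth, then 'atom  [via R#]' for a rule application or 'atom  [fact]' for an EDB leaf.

round 1: derive conn(a,f) via R0 from link(a,f)
round 1: derive conn(d,a) via R0 from link(d,a)
round 1: derive conn(d,d) via R0 from link(d,d)
round 1: derive conn(d,h) via R0 from link(d,h)
round 1: derive conn(e,b) via R0 from link(e,b)
round 1: derive conn(e,d) via R0 from link(e,d)
round 1: derive conn(e,e) via R0 from link(e,e)
round 1: derive conn(e,j) via R0 from link(e,j)
round 1: derive conn(h,j) via R0 from link(h,j)
round 1: derive conn(a,b) via R2 from link(a,f), blue(f,b)
round 1: derive conn(a,g) via R2 from link(a,f), blue(f,g)
round 1: derive conn(d,b) via R2 from link(d,d), blue(d,b)
round 1: derive conn(d,e) via R2 from link(d,d), blue(d,e)
round 1: derive conn(d,j) via R2 from link(d,d), blue(d,j)
round 1: derive conn(e,a) via R2 from link(e,e), blue(e,a)
round 1: derive conn(e,h) via R2 from link(e,e), blue(e,h)
round 2: derive conn(d,f) via R1 from conn(d,a), conn(a,f)
round 2: derive conn(d,g) via R1 from conn(d,a), conn(a,g)
round 2: derive conn(e,f) via R1 from conn(e,a), conn(a,f)
round 2: derive conn(e,g) via R1 from conn(e,a), conn(a,g)

conn(e,g)  [via R1]
  conn(e,a)  [via R2]
    link(e,e)  [fact]
    blue(e,a)  [fact]
  conn(a,g)  [via R2]
    link(a,f)  [fact]
    blue(f,g)  [fact]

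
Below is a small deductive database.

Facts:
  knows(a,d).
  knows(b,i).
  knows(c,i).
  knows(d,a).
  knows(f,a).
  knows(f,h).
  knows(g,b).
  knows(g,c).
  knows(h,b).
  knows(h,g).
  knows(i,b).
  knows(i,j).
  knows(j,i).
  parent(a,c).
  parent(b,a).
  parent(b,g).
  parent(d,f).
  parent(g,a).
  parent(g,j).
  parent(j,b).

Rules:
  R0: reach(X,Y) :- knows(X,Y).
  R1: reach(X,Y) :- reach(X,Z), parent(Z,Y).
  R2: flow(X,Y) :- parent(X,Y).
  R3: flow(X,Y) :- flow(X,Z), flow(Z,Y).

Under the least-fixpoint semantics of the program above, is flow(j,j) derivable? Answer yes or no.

yes

round 1: derive flow(a,c) via R2 from parent(a,c)
round 1: derive flow(b,a) via R2 from parent(b,a)
round 1: derive flow(b,g) via R2 from parent(b,g)
round 1: derive flow(d,f) via R2 from parent(d,f)
round 1: derive flow(g,a) via R2 from parent(g,a)
round 1: derive flow(g,j) via R2 from parent(g,j)
round 1: derive flow(j,b) via R2 from parent(j,b)
round 2: derive flow(b,c) via R3 from flow(b,a), flow(a,c)
round 2: derive flow(b,j) via R3 from flow(b,g), flow(g,j)
round 2: derive flow(g,b) via R3 from flow(g,j), flow(j,b)
round 2: derive flow(g,c) via R3 from flow(g,a), flow(a,c)
round 2: derive flow(j,a) via R3 from flow(j,b), flow(b,a)
round 2: derive flow(j,g) via R3 from flow(j,b), flow(b,g)
round 3: derive flow(b,b) via R3 from flow(b,g), flow(g,b)
round 3: derive flow(g,g) via R3 from flow(g,b), flow(b,g)
round 3: derive flow(j,c) via R3 from flow(j,a), flow(a,c)
round 3: derive flow(j,j) via R3 from flow(j,b), flow(b,j)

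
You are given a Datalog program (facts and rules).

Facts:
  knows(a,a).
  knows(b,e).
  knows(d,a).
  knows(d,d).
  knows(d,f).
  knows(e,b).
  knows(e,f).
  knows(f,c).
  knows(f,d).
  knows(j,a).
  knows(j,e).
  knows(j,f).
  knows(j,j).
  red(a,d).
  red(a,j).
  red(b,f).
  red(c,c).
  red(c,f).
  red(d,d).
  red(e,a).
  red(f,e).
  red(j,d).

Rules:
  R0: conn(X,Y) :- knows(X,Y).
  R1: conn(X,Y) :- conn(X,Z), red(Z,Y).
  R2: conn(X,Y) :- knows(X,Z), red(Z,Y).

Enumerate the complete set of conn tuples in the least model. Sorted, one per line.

conn(a,a)
conn(a,d)
conn(a,j)
conn(b,a)
conn(b,d)
conn(b,e)
conn(b,j)
conn(d,a)
conn(d,d)
conn(d,e)
conn(d,f)
conn(d,j)
conn(e,a)
conn(e,b)
conn(e,d)
conn(e,e)
conn(e,f)
conn(e,j)
conn(f,a)
conn(f,c)
conn(f,d)
conn(f,e)
conn(f,f)
conn(f,j)
conn(j,a)
conn(j,d)
conn(j,e)
conn(j,f)
conn(j,j)

round 1: derive conn(a,a) via R0 from knows(a,a)
round 1: derive conn(b,e) via R0 from knows(b,e)
round 1: derive conn(d,a) via R0 from knows(d,a)
round 1: derive conn(d,d) via R0 from knows(d,d)
round 1: derive conn(d,f) via R0 from knows(d,f)
round 1: derive conn(e,b) via R0 from knows(e,b)
round 1: derive conn(e,f) via R0 from knows(e,f)
round 1: derive conn(f,c) via R0 from knows(f,c)
round 1: derive conn(f,d) via R0 from knows(f,d)
round 1: derive conn(j,a) via R0 from knows(j,a)
round 1: derive conn(j,e) via R0 from knows(j,e)
round 1: derive conn(j,f) via R0 from knows(j,f)
round 1: derive conn(j,j) via R0 from knows(j,j)
round 1: derive conn(a,d) via R2 from knows(a,a), red(a,d)
round 1: derive conn(a,j) via R2 from knows(a,a), red(a,j)
round 1: derive conn(b,a) via R2 from knows(b,e), red(e,a)
round 1: derive conn(d,e) via R2 from knows(d,f), red(f,e)
round 1: derive conn(d,j) via R2 from knows(d,a), red(a,j)
round 1: derive conn(e,e) via R2 from knows(e,f), red(f,e)
round 1: derive conn(f,f) via R2 from knows(f,c), red(c,f)
round 1: derive conn(j,d) via R2 from knows(j,a), red(a,d)
round 2: derive conn(b,d) via R1 from conn(b,a), red(a,d)
round 2: derive conn(b,j) via R1 from conn(b,a), red(a,j)
round 2: derive conn(e,a) via R1 from conn(e,e), red(e,a)
round 2: derive conn(f,e) via R1 from conn(f,f), red(f,e)
round 3: derive conn(e,d) via R1 from conn(e,a), red(a,d)
round 3: derive conn(e,j) via R1 from conn(e,a), red(a,j)
round 3: derive conn(f,a) via R1 from conn(f,e), red(e,a)
round 4: derive conn(f,j) via R1 from conn(f,a), red(a,j)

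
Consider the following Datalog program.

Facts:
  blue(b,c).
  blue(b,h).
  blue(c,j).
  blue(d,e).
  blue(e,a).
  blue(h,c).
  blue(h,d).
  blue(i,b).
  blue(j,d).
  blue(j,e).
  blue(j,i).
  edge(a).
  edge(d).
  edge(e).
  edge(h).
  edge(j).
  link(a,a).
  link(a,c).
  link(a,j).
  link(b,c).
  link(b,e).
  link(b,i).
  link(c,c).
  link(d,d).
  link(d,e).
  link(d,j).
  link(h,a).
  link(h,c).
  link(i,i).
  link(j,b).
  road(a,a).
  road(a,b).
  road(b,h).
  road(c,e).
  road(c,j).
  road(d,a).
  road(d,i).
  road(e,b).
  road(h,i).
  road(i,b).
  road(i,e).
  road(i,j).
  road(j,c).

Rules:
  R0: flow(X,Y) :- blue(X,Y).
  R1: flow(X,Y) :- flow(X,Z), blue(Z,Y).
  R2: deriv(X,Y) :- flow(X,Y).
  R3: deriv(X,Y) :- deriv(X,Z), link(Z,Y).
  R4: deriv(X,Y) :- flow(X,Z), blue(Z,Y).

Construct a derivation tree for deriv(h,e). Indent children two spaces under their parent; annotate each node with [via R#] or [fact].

deriv(h,e)  [via R4]
  flow(h,d)  [via R0]
    blue(h,d)  [fact]
  blue(d,e)  [fact]

round 1: derive flow(b,c) via R0 from blue(b,c)
round 1: derive flow(b,h) via R0 from blue(b,h)
round 1: derive flow(c,j) via R0 from blue(c,j)
round 1: derive flow(d,e) via R0 from blue(d,e)
round 1: derive flow(e,a) via R0 from blue(e,a)
round 1: derive flow(h,c) via R0 from blue(h,c)
round 1: derive flow(h,d) via R0 from blue(h,d)
round 1: derive flow(i,b) via R0 from blue(i,b)
round 1: derive flow(j,d) via R0 from blue(j,d)
round 1: derive flow(j,e) via R0 from blue(j,e)
round 1: derive flow(j,i) via R0 from blue(j,i)
round 2: derive flow(b,d) via R1 from flow(b,h), blue(h,d)
round 2: derive flow(b,j) via R1 from flow(b,c), blue(c,j)
round 2: derive flow(c,d) via R1 from flow(c,j), blue(j,d)
round 2: derive flow(c,e) via R1 from flow(c,j), blue(j,e)
round 2: derive flow(c,i) via R1 from flow(c,j), blue(j,i)
round 2: derive flow(d,a) via R1 from flow(d,e), blue(e,a)
round 2: derive flow(h,e) via R1 from flow(h,d), blue(d,e)
round 2: derive flow(h,j) via R1 from flow(h,c), blue(c,j)
round 2: derive flow(i,c) via R1 from flow(i,b), blue(b,c)
round 2: derive flow(i,h) via R1 from flow(i,b), blue(b,h)
round 2: derive flow(j,a) via R1 from flow(j,e), blue(e,a)
round 2: derive flow(j,b) via R1 from flow(j,i), blue(i,b)
round 2: derive deriv(b,c) via R2 from flow(b,c)
round 2: derive deriv(b,h) via R2 from flow(b,h)
round 2: derive deriv(c,j) via R2 from flow(c,j)
round 2: derive deriv(d,e) via R2 from flow(d,e)
round 2: derive deriv(e,a) via R2 from flow(e,a)
round 2: derive deriv(h,c) via R2 from flow(h,c)
round 2: derive deriv(h,d) via R2 from flow(h,d)
round 2: derive deriv(i,b) via R2 from flow(i,b)
round 2: derive deriv(j,d) via R2 from flow(j,d)
round 2: derive deriv(j,e) via R2 from flow(j,e)
round 2: derive deriv(j,i) via R2 from flow(j,i)
round 2: derive deriv(b,d) via R4 from flow(b,h), blue(h,d)
round 2: derive deriv(b,j) via R4 from flow(b,c), blue(c,j)
round 2: derive deriv(c,d) via R4 from flow(c,j), blue(j,d)
round 2: derive deriv(c,e) via R4 from flow(c,j), blue(j,e)
round 2: derive deriv(c,i) via R4 from flow(c,j), blue(j,i)
round 2: derive deriv(d,a) via R4 from flow(d,e), blue(e,a)
round 2: derive deriv(h,e) via R4 from flow(h,d), blue(d,e)
round 2: derive deriv(h,j) via R4 from flow(h,c), blue(c,j)
round 2: derive deriv(i,c) via R4 from flow(i,b), blue(b,c)
round 2: derive deriv(i,h) via R4 from flow(i,b), blue(b,h)
round 2: derive deriv(j,a) via R4 from flow(j,e), blue(e,a)
round 2: derive deriv(j,b) via R4 from flow(j,i), blue(i,b)
round 3: derive flow(b,e) via R1 from flow(b,d), blue(d,e)
round 3: derive flow(b,i) via R1 from flow(b,j), blue(j,i)
round 3: derive flow(c,a) via R1 from flow(c,e), blue(e,a)
round 3: derive flow(c,b) via R1 from flow(c,i), blue(i,b)
round 3: derive flow(h,a) via R1 from flow(h,e), blue(e,a)
round 3: derive flow(h,i) via R1 from flow(h,j), blue(j,i)
round 3: derive flow(i,d) via R1 from flow(i,h), blue(h,d)
round 3: derive flow(i,j) via R1 from flow(i,c), blue(c,j)
round 3: derive flow(j,c) via R1 from flow(j,b), blue(b,c)
round 3: derive flow(j,h) via R1 from flow(j,b), blue(b,h)
round 3: derive deriv(b,a) via R3 from deriv(b,h), link(h,a)
round 3: derive deriv(b,b) via R3 from deriv(b,j), link(j,b)
round 3: derive deriv(b,e) via R3 from deriv(b,d), link(d,e)
round 3: derive deriv(c,b) via R3 from deriv(c,j), link(j,b)
round 3: derive deriv(d,c) via R3 from deriv(d,a), link(a,c)
round 3: derive deriv(d,j) via R3 from deriv(d,a), link(a,j)
round 3: derive deriv(e,c) via R3 from deriv(e,a), link(a,c)
round 3: derive deriv(e,j) via R3 from deriv(e,a), link(a,j)
round 3: derive deriv(h,b) via R3 from deriv(h,j), link(j,b)
round 3: derive deriv(i,a) via R3 from deriv(i,h), link(h,a)
round 3: derive deriv(i,e) via R3 from deriv(i,b), link(b,e)
round 3: derive deriv(i,i) via R3 from deriv(i,b), link(b,i)
round 3: derive deriv(j,c) via R3 from deriv(j,a), link(a,c)
round 3: derive deriv(j,j) via R3 from deriv(j,a), link(a,j)
round 3: derive deriv(b,i) via R4 from flow(b,j), blue(j,i)
round 3: derive deriv(c,a) via R4 from flow(c,e), blue(e,a)
round 3: derive deriv(h,a) via R4 from flow(h,e), blue(e,a)
round 3: derive deriv(h,i) via R4 from flow(h,j), blue(j,i)
round 3: derive deriv(i,d) via R4 from flow(i,h), blue(h,d)
round 3: derive deriv(i,j) via R4 from flow(i,c), blue(c,j)
round 3: derive deriv(j,h) via R4 from flow(j,b), blue(b,h)
round 4: derive flow(b,a) via R1 from flow(b,e), blue(e,a)
round 4: derive flow(b,b) via R1 from flow(b,i), blue(i,b)
round 4: derive flow(c,c) via R1 from flow(c,b), blue(b,c)
round 4: derive flow(c,h) via R1 from flow(c,b), blue(b,h)
round 4: derive flow(h,b) via R1 from flow(h,i), blue(i,b)
round 4: derive flow(i,e) via R1 from flow(i,d), blue(d,e)
round 4: derive flow(i,i) via R1 from flow(i,j), blue(j,i)
round 4: derive flow(j,j) via R1 from flow(j,c), blue(c,j)
round 4: derive deriv(c,c) via R3 from deriv(c,a), link(a,c)
round 4: derive deriv(d,b) via R3 from deriv(d,j), link(j,b)
round 4: derive deriv(e,b) via R3 from deriv(e,j), link(j,b)
round 4: derive deriv(c,h) via R4 from flow(c,b), blue(b,h)
round 5: derive flow(h,h) via R1 from flow(h,b), blue(b,h)
round 5: derive flow(i,a) via R1 from flow(i,e), blue(e,a)
round 5: derive deriv(d,i) via R3 from deriv(d,b), link(b,i)
round 5: derive deriv(e,e) via R3 from deriv(e,b), link(b,e)
round 5: derive deriv(e,i) via R3 from deriv(e,b), link(b,i)
round 5: derive deriv(h,h) via R4 from flow(h,b), blue(b,h)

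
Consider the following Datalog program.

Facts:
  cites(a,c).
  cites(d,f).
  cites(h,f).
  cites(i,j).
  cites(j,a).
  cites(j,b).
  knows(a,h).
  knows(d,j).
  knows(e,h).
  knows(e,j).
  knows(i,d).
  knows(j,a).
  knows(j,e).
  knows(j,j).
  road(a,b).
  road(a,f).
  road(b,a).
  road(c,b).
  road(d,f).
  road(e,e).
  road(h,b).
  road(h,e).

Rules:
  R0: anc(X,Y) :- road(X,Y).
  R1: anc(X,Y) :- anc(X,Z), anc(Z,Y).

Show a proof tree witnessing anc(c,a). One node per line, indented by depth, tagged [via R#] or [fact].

anc(c,a)  [via R1]
  anc(c,b)  [via R0]
    road(c,b)  [fact]
  anc(b,a)  [via R0]
    road(b,a)  [fact]

round 1: derive anc(a,b) via R0 from road(a,b)
round 1: derive anc(a,f) via R0 from road(a,f)
round 1: derive anc(b,a) via R0 from road(b,a)
round 1: derive anc(c,b) via R0 from road(c,b)
round 1: derive anc(d,f) via R0 from road(d,f)
round 1: derive anc(e,e) via R0 from road(e,e)
round 1: derive anc(h,b) via R0 from road(h,b)
round 1: derive anc(h,e) via R0 from road(h,e)
round 2: derive anc(a,a) via R1 from anc(a,b), anc(b,a)
round 2: derive anc(b,b) via R1 from anc(b,a), anc(a,b)
round 2: derive anc(b,f) via R1 from anc(b,a), anc(a,f)
round 2: derive anc(c,a) via R1 from anc(c,b), anc(b,a)
round 2: derive anc(h,a) via R1 from anc(h,b), anc(b,a)
round 3: derive anc(c,f) via R1 from anc(c,a), anc(a,f)
round 3: derive anc(h,f) via R1 from anc(h,a), anc(a,f)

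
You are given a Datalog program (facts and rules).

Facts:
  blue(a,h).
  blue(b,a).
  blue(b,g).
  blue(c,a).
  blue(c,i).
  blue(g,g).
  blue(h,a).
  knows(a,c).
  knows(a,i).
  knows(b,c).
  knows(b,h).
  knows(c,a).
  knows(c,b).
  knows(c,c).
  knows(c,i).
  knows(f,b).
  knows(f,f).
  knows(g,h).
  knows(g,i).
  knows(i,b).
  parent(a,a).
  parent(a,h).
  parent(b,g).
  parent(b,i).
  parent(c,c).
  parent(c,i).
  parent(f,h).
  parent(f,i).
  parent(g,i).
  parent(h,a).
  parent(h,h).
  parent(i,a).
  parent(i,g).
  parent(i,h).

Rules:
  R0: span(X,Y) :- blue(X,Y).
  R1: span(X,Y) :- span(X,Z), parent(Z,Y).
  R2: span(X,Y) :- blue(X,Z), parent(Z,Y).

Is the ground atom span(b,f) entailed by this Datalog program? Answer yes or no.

no

round 1: derive span(a,h) via R0 from blue(a,h)
round 1: derive span(b,a) via R0 from blue(b,a)
round 1: derive span(b,g) via R0 from blue(b,g)
round 1: derive span(c,a) via R0 from blue(c,a)
round 1: derive span(c,i) via R0 from blue(c,i)
round 1: derive span(g,g) via R0 from blue(g,g)
round 1: derive span(h,a) via R0 from blue(h,a)
round 1: derive span(a,a) via R2 from blue(a,h), parent(h,a)
round 1: derive span(b,h) via R2 from blue(b,a), parent(a,h)
round 1: derive span(b,i) via R2 from blue(b,g), parent(g,i)
round 1: derive span(c,g) via R2 from blue(c,i), parent(i,g)
round 1: derive span(c,h) via R2 from blue(c,a), parent(a,h)
round 1: derive span(g,i) via R2 from blue(g,g), parent(g,i)
round 1: derive span(h,h) via R2 from blue(h,a), parent(a,h)
round 2: derive span(g,a) via R1 from span(g,i), parent(i,a)
round 2: derive span(g,h) via R1 from span(g,i), parent(i,h)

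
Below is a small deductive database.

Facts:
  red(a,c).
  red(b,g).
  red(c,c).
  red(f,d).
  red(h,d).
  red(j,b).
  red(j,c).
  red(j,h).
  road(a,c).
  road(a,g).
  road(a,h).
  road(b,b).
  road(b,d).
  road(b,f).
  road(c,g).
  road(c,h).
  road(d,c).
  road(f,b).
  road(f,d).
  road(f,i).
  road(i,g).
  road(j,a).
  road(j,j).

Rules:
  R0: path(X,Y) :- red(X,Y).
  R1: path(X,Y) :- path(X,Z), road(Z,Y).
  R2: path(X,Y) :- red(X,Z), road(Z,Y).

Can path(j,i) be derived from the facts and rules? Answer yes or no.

round 1: derive path(a,c) via R0 from red(a,c)
round 1: derive path(b,g) via R0 from red(b,g)
round 1: derive path(c,c) via R0 from red(c,c)
round 1: derive path(f,d) via R0 from red(f,d)
round 1: derive path(h,d) via R0 from red(h,d)
round 1: derive path(j,b) via R0 from red(j,b)
round 1: derive path(j,c) via R0 from red(j,c)
round 1: derive path(j,h) via R0 from red(j,h)
round 1: derive path(a,g) via R2 from red(a,c), road(c,g)
round 1: derive path(a,h) via R2 from red(a,c), road(c,h)
round 1: derive path(c,g) via R2 from red(c,c), road(c,g)
round 1: derive path(c,h) via R2 from red(c,c), road(c,h)
round 1: derive path(f,c) via R2 from red(f,d), road(d,c)
round 1: derive path(h,c) via R2 from red(h,d), road(d,c)
round 1: derive path(j,d) via R2 from red(j,b), road(b,d)
round 1: derive path(j,f) via R2 from red(j,b), road(b,f)
round 1: derive path(j,g) via R2 from red(j,c), road(c,g)
round 2: derive path(f,g) via R1 from path(f,c), road(c,g)
round 2: derive path(f,h) via R1 from path(f,c), road(c,h)
round 2: derive path(h,g) via R1 from path(h,c), road(c,g)
round 2: derive path(h,h) via R1 from path(h,c), road(c,h)
round 2: derive path(j,i) via R1 from path(j,f), road(f,i)

yes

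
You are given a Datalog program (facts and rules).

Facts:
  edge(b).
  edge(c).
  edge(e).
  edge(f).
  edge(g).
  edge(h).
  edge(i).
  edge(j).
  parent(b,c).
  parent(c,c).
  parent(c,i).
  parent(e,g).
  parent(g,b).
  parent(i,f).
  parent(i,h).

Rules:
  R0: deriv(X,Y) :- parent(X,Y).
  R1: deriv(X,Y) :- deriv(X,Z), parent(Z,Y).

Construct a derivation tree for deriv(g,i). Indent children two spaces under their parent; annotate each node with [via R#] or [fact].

round 1: derive deriv(b,c) via R0 from parent(b,c)
round 1: derive deriv(c,c) via R0 from parent(c,c)
round 1: derive deriv(c,i) via R0 from parent(c,i)
round 1: derive deriv(e,g) via R0 from parent(e,g)
round 1: derive deriv(g,b) via R0 from parent(g,b)
round 1: derive deriv(i,f) via R0 from parent(i,f)
round 1: derive deriv(i,h) via R0 from parent(i,h)
round 2: derive deriv(b,i) via R1 from deriv(b,c), parent(c,i)
round 2: derive deriv(c,f) via R1 from deriv(c,i), parent(i,f)
round 2: derive deriv(c,h) via R1 from deriv(c,i), parent(i,h)
round 2: derive deriv(e,b) via R1 from deriv(e,g), parent(g,b)
round 2: derive deriv(g,c) via R1 from deriv(g,b), parent(b,c)
round 3: derive deriv(b,f) via R1 from deriv(b,i), parent(i,f)
round 3: derive deriv(b,h) via R1 from deriv(b,i), parent(i,h)
round 3: derive deriv(e,c) via R1 from deriv(e,b), parent(b,c)
round 3: derive deriv(g,i) via R1 from deriv(g,c), parent(c,i)
round 4: derive deriv(e,i) via R1 from deriv(e,c), parent(c,i)
round 4: derive deriv(g,f) via R1 from deriv(g,i), parent(i,f)
round 4: derive deriv(g,h) via R1 from deriv(g,i), parent(i,h)
round 5: derive deriv(e,f) via R1 from deriv(e,i), parent(i,f)
round 5: derive deriv(e,h) via R1 from deriv(e,i), parent(i,h)

deriv(g,i)  [via R1]
  deriv(g,c)  [via R1]
    deriv(g,b)  [via R0]
      parent(g,b)  [fact]
    parent(b,c)  [fact]
  parent(c,i)  [fact]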